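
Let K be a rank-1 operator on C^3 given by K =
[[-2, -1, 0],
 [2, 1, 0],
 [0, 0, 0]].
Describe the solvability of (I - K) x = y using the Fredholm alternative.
(I - K) is invertible (det(I - K) = 2 ≠ 0), so for every y in C^3 the equation (I - K) x = y has a unique solution.

K has rank 1, so it is an outer product K = u v^T: every row of K is a multiple of one row vector. Reading off the entries, u = (1, -1, 0) and v = (-2, -1, 0) (row i of K equals u_i·v^T). A rank-one matrix u v^T satisfies K u = u (v·u) and kills the (2)-dimensional subspace v^⊥, so its characteristic polynomial is lambda^2 (lambda - v·u) with v·u = tr K = -1. Hence the eigenvalues of I - K are 1 (multiplicity 2) and 1 - (-1) = 2, so det(I - K) = 2. (Direct check: I - K =
[[3, 1, 0],
 [-2, 0, 0],
 [0, 0, 1]]
has determinant 2.) The finite-dimensional Fredholm alternative says: either (I - K) is invertible, or ker(I - K) ≠ {0} and then range(I - K) = ker((I - K)^*)^⊥, with dim ker(I - K) = dim ker((I - K)^*). Since det(I - K) ≠ 0, 1 is not an eigenvalue of K and ker(I - K) = {0}, so we are in the first case: for every y there is a unique x = (I - K)^(-1) y. Explicitly, by the Sherman–Morrison formula, (I - u v^T)^(-1) = I + u v^T/(1 - v·u), i.e. (I - K)^(-1) = I + K/(2).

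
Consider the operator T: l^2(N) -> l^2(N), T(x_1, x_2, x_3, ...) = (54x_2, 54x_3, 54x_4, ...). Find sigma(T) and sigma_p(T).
sigma(T) = closed disk {z in C : |z| ≤ 54}; sigma_p(T) = open disk {z in C : |z| < 54}

Note T = 54·V where V is the unit left shift (V x)_k = x_{k+1}; so sigma(T) = 54·sigma(V) and ||T|| = 54||V||. ||T x||^2 = 2916sum_{k≥2} |x_k|^2 ≤ 2916||x||^2, with equality on {x : x_1 = 0}, so ||T|| = 54. For any lambda with |lambda| < 54, set r = lambda/54 (|r| < 1); the vector x = (1, r, r^2, ...) is in l^2 and satisfies T x = 54(r, r^2, ...) = lambda x, so lambda is an eigenvalue. On the boundary |lambda| = 54 the geometric series diverges, so no l^2 eigenvector exists, but these lambda lie in the approximate point spectrum. Hence sigma(T) is the closed disk of radius 54 and sigma_p(T) is the open disk.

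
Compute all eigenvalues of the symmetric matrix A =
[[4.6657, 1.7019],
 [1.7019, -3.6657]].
sigma(A) ≈ {-4, 5}

A is real symmetric, so its spectrum consists of real eigenvalues. Expanding the characteristic polynomial of the displayed matrix gives
  det(λ I - A) = p(λ) = λ^2 + (-1)λ + (-20).
Solving p(λ) = 0 yields eigenvalues ≈ -4, 5. (A is shown rounded to 4 decimals, so these recover the underlying integer eigenvalues to within that precision.)
Verification: the trace of A = 1 equals the sum of eigenvalues 1, and det(A) ≈ -19.9995 matches the eigenvalue product -20.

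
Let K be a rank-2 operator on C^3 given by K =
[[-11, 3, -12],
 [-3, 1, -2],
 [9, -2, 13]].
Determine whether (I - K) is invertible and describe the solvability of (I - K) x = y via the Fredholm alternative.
(I - K) is invertible (det(I - K) = -30 ≠ 0), so for every y in C^3 the equation (I - K) x = y has a unique solution.

K has rank 2 and factors as K = U V^T = u1 v1^T + u2 v2^T with u1 = (-2, 0, 3), v1 = (1, 0, 3), u2 = (3, 1, -2), v2 = (-3, 1, -2) (multiplying out reproduces the displayed K). The nonzero eigenvalues of U V^T coincide with those of the 2 x 2 matrix G = V^T U = [[v1·u1, v1·u2], [v2·u1, v2·u2]] = [[7, -3], [0, -4]], and by the Sylvester determinant identity det(I_3 - U V^T) = det(I_2 - V^T U) = det([[-6, 3], [0, 5]]) = (-6)(5) - (3)(0) = -30. (Direct check: I - K =
[[12, -3, 12],
 [3, 0, 2],
 [-9, 2, -12]]
has determinant -30.) The finite-dimensional Fredholm alternative says: either (I - K) is invertible, or ker(I - K) ≠ {0} and then range(I - K) = ker((I - K)^*)^⊥, with dim ker(I - K) = dim ker((I - K)^*). Since det(I - K) ≠ 0, 1 is not an eigenvalue of K and ker(I - K) = {0}, so we are in the first case: for every y there is a unique x = (I - K)^(-1) y. (Explicitly, by the Woodbury identity, (I - U V^T)^(-1) = I + U (I_2 - G)^(-1) V^T.)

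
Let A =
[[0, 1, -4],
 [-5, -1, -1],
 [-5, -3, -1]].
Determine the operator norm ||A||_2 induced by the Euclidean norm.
||A||_2 ≈ 7.7747 (= sqrt(largest eigenvalue of A^T A))

||A||_2 = sigma_max(A) = sqrt(lambda_max(A^T A)). Form the symmetric matrix M = A^T A =
[[50, 20, 10],
 [20, 11, 0],
 [10, 0, 18]].
Its characteristic polynomial (trace, sum of principal 2x2 minors, determinant of M give the coefficients) is
  p(λ) = det(λ I - M) = λ^3 - 79λ^2 + 1148λ - 1600.
No integer candidate from the rational root theorem (±divisors of 1600) is a root, so the roots are irrational. The cubic discriminant is Δ = 1560583696 > 0, so there are three distinct real roots. p(1) = -530 and p(2) = 388 have opposite signs, so a root lies in (1, 2); Newton's method refines it to λ ≈ 1.5573. p(16) = 640 and p(17) = -2 have opposite signs, so a root lies in (16, 17); Newton's method refines it to λ ≈ 16.997. p(60) = -1120 and p(61) = 1450 have opposite signs, so a root lies in (60, 61); Newton's method refines it to λ ≈ 60.4456. Check (Vieta): the three roots sum to 79, matching tr M = 79.
So the eigenvalues of A^T A are ≈ 1.5573, 16.997, 60.4456 (all ≥ 0, as they must be for A^T A). The largest is λ_max ≈ 60.4456, hence ||A||_2 = sqrt(λ_max) ≈ 7.7747.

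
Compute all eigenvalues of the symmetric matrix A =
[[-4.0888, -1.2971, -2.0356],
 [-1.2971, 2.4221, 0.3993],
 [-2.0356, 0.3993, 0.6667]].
sigma(A) ≈ {-5, 1, 3}

A is real symmetric, so its spectrum consists of real eigenvalues. Expanding the characteristic polynomial of the displayed matrix gives
  det(λ I - A) = p(λ) = λ^3 + (1)λ^2 + (-17)λ + (15).
Solving p(λ) = 0 yields eigenvalues ≈ -5, 1, 3. (A is shown rounded to 4 decimals, so these recover the underlying integer eigenvalues to within that precision.)
Verification: the trace of A = -1 equals the sum of eigenvalues -1, and det(A) ≈ -15.0002 matches the eigenvalue product -15.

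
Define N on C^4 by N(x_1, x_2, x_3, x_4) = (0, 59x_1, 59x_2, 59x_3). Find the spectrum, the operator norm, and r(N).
sigma(N) = {0}; ||N|| = 59; r(N) = 0. (N is nilpotent with N^4 = 0.)

On C^4, N is a strictly lower-triangular matrix with 59 on the subdiagonal and zeros elsewhere, so its characteristic polynomial is lambda^4 and every eigenvalue is 0: sigma(N) = {0}. For the operator norm, N e_i = 59e_{i+1} for i = 1, ..., 3 and N e_4 = 0, so the singular values of N are 59 (with multiplicity 3) and 0; hence ||N|| = 59. The spectral radius r(N) = max|lambda| = 0. Note ||N|| > r(N) — characteristic of non-normal nilpotent operators. Indeed N^4 = 0.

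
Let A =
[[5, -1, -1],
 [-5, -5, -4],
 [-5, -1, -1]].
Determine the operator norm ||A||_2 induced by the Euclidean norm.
||A||_2 ≈ 9.7643 (= sqrt(largest eigenvalue of A^T A))

||A||_2 = sigma_max(A) = sqrt(lambda_max(A^T A)). Form the symmetric matrix M = A^T A =
[[75, 25, 20],
 [25, 27, 22],
 [20, 22, 18]].
Its characteristic polynomial (trace, sum of principal 2x2 minors, determinant of M give the coefficients) is
  p(λ) = det(λ I - M) = λ^3 - 120λ^2 + 2352λ - 100.
No integer candidate from the rational root theorem (±divisors of 100) is a root, so the roots are irrational. The cubic discriminant is Δ = 27431826768 > 0, so there are three distinct real roots. p(0) = -100 and p(1) = 2133 have opposite signs, so a root lies in (0, 1); Newton's method refines it to λ ≈ 0.0426. p(24) = 1052 and p(25) = -675 have opposite signs, so a root lies in (24, 25); Newton's method refines it to λ ≈ 24.6155. p(95) = -2285 and p(96) = 4508 have opposite signs, so a root lies in (95, 96); Newton's method refines it to λ ≈ 95.3419. Check (Vieta): the three roots sum to 120, matching tr M = 120.
So the eigenvalues of A^T A are ≈ 0.0426, 24.6155, 95.3419 (all ≥ 0, as they must be for A^T A). The largest is λ_max ≈ 95.3419, hence ||A||_2 = sqrt(λ_max) ≈ 9.7643.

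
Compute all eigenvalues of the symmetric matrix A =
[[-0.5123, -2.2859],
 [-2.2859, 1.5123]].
sigma(A) ≈ {-2, 3}

A is real symmetric, so its spectrum consists of real eigenvalues. Expanding the characteristic polynomial of the displayed matrix gives
  det(λ I - A) = p(λ) = λ^2 + (-1)λ + (-6).
Solving p(λ) = 0 yields eigenvalues ≈ -2, 3. (A is shown rounded to 4 decimals, so these recover the underlying integer eigenvalues to within that precision.)
Verification: the trace of A = 1 equals the sum of eigenvalues 1, and det(A) ≈ -6.0001 matches the eigenvalue product -6.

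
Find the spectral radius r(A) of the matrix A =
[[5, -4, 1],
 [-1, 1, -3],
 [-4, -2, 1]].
r(A) ≈ 5.3452

The eigenvalues of A are the roots of its characteristic polynomial. With M = A (coefficients from the trace, the sum of principal 2x2 minors, and det A):
  p(λ) = det(λ I - M) = λ^3 - 7λ^2 + 5λ + 71.
No integer candidate from the rational root theorem (±divisors of 71) is a root, so the roots are irrational. The cubic discriminant is Δ = -82700 < 0, so there is one real root and a complex-conjugate pair. p(-3) = -34 and p(-2) = 25 have opposite signs, so a root lies in (-3, -2); Newton's method refines it to λ ≈ -2.4851. Dividing out (λ - (-2.4851)) leaves approximately λ^2 - 9.4851λ + 28.5708. For λ^2 - 9.4851λ + 28.5708 the discriminant is -24.3172. It is negative, so the remaining roots are the complex-conjugate pair λ ≈ 4.7425 ± 2.4656i. Their product equals the constant term, so |λ|^2 ≈ 28.5708 and |λ| ≈ 5.3452.
Thus the eigenvalues (to 4 decimals) are -2.4851 (modulus 2.4851); 4.7425 ± 2.4656i (modulus 5.3452). The spectral radius is the largest modulus: r(A) ≈ 5.3452. (Cross-check: r(A) ≤ ||A||_2 ≈ 7.0502; equality holds whenever A is normal, though it can also hold for some non-normal A.)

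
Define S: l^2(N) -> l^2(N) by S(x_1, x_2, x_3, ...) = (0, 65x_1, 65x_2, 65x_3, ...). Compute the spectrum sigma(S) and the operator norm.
sigma(S) = closed disk {z in C : |z| ≤ 65}; ||S|| = 65

Note S = 65·U where U is the unit right shift (U x)_k = x_{k-1} (with x_0 := 0); so ||S|| = 65||U|| and sigma(S) = 65·sigma(U). ||S x||^2 = sum_{k≥1} |65x_k|^2 = 4225||x||^2, so ||S|| = 65 and sigma(S) ⊂ {|z| ≤ 65}. For any |lambda| < 65, the equation (S - lambda I) x = 0 forces x_1 = 0, then 65x_k = lambda x_{k+1} ⇒ x = 0, so S has no eigenvalues. But (S - lambda I) is not surjective for |lambda| < 65: solving (S - lambda I) x = e_1 would require x_n proportional to (lambda/65)^(-n), which is not in l^2. So every |lambda| < 65 lies in the residual spectrum. The boundary |lambda| = 65 is in the approximate point spectrum (the spectrum is closed). Hence sigma(S) is the closed disk of radius 65.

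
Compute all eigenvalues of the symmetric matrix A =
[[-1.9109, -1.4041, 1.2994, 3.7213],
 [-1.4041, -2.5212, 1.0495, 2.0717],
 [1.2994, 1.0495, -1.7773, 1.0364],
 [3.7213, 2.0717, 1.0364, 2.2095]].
sigma(A) ≈ {-6, -2, -1, 5}

A is real symmetric, so its spectrum consists of real eigenvalues. Expanding the characteristic polynomial of the displayed matrix gives
  det(λ I - A) = p(λ) = λ^4 + (4)λ^3 + (-25)λ^2 + (-87.9988)λ + (-59.9984).
Solving p(λ) = 0 yields eigenvalues ≈ -6, -2, -1, 5. (A is shown rounded to 4 decimals, so these recover the underlying integer eigenvalues to within that precision.)
Verification: the trace of A = -4 equals the sum of eigenvalues -4, and det(A) ≈ -59.9984 matches the eigenvalue product -60.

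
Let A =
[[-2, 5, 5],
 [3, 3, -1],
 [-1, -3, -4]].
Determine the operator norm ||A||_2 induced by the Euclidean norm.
||A||_2 ≈ 8.7687 (= sqrt(largest eigenvalue of A^T A))

||A||_2 = sigma_max(A) = sqrt(lambda_max(A^T A)). Form the symmetric matrix M = A^T A =
[[14, 2, -9],
 [2, 43, 34],
 [-9, 34, 42]].
Its characteristic polynomial (trace, sum of principal 2x2 minors, determinant of M give the coefficients) is
  p(λ) = det(λ I - M) = λ^3 - 99λ^2 + 1755λ - 4225.
No integer candidate from the rational root theorem (±divisors of 4225) is a root, so the roots are irrational. The cubic discriminant is Δ = 4898836800 > 0, so there are three distinct real roots. p(2) = -1103 and p(3) = 176 have opposite signs, so a root lies in (2, 3); Newton's method refines it to λ ≈ 2.8535. p(19) = 240 and p(20) = -725 have opposite signs, so a root lies in (19, 20); Newton's method refines it to λ ≈ 19.2568. p(76) = -3693 and p(77) = 472 have opposite signs, so a root lies in (76, 77); Newton's method refines it to λ ≈ 76.8898. Check (Vieta): the three roots sum to 99, matching tr M = 99.
So the eigenvalues of A^T A are ≈ 2.8535, 19.2568, 76.8898 (all ≥ 0, as they must be for A^T A). The largest is λ_max ≈ 76.8898, hence ||A||_2 = sqrt(λ_max) ≈ 8.7687.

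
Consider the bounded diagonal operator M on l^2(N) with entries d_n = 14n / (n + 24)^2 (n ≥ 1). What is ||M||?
||M|| = 7/48 (attained at n = 24)

For M diagonal, ||M|| = sup_n |d_n|. Treat f(x) = 14x / (x + 24)^2 for real x > 0. By the quotient rule, f'(x) = 14(24 - x)/(x + 24)^3, which is positive for x < 24 and negative for x > 24. So f has a unique maximum at x = 24, and since 24 is a positive integer, the supremum over n ≥ 1 is attained at n = 24: d_24 = 14·24/(24 + 24)^2 = 14·24/2304 = 7/48. Hence ||M|| = 7/48.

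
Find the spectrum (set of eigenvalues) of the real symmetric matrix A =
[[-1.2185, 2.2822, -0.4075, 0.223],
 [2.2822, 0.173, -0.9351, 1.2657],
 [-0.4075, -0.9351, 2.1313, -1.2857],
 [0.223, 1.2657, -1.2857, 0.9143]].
sigma(A) ≈ {-3, 0, 1, 4}

A is real symmetric, so its spectrum consists of real eigenvalues. Expanding the characteristic polynomial of the displayed matrix gives
  det(λ I - A) = p(λ) = λ^4 + (-2)λ^3 + (-11)λ^2 + (12)λ + (0).
Solving p(λ) = 0 yields eigenvalues ≈ -3, 0, 1, 4. (A is shown rounded to 4 decimals, so these recover the underlying integer eigenvalues to within that precision.)
Verification: the trace of A = 2 equals the sum of eigenvalues 2, and det(A) ≈ -0.0002 matches the eigenvalue product 0.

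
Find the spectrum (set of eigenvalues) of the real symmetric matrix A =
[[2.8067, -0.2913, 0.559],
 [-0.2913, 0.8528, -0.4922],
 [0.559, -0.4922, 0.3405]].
sigma(A) ≈ {0, 1, 3}

A is real symmetric, so its spectrum consists of real eigenvalues. Expanding the characteristic polynomial of the displayed matrix gives
  det(λ I - A) = p(λ) = λ^3 + (-4)λ^2 + (3)λ + (0).
Solving p(λ) = 0 yields eigenvalues ≈ 0, 1, 3. (A is shown rounded to 4 decimals, so these recover the underlying integer eigenvalues to within that precision.)
Verification: the trace of A = 4 equals the sum of eigenvalues 4, and det(A) ≈ -0.0000 matches the eigenvalue product 0.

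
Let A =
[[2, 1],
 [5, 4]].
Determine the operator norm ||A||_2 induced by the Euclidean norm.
||A||_2 = sqrt((46 + sqrt(2080))/2) ≈ 6.7678 (= sqrt(largest eigenvalue of A^T A))

||A||_2 = sigma_max(A) = sqrt(lambda_max(A^T A)). Form the symmetric matrix M = A^T A =
[[29, 22],
 [22, 17]].
Its characteristic polynomial (trace, determinant of M give the coefficients) is
  p(λ) = det(λ I - M) = λ^2 - 46λ + 9.
For λ^2 - 46λ + 9 the discriminant is 2080. It is nonnegative but not a perfect square, so the roots are real and irrational: λ = (46 ± sqrt(2080))/2 ≈ 45.8035, 0.1965.
So the eigenvalues of A^T A are ≈ 0.1965, 45.8035 (all ≥ 0, as they must be for A^T A). The largest is λ_max = (46 + sqrt(2080))/2 ≈ 45.8035, hence ||A||_2 = sqrt(λ_max) = sqrt((46 + sqrt(2080))/2) ≈ 6.7678.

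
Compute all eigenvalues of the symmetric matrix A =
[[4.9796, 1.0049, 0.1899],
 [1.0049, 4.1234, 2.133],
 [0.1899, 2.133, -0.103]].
sigma(A) ≈ {-1, 4, 6}

A is real symmetric, so its spectrum consists of real eigenvalues. Expanding the characteristic polynomial of the displayed matrix gives
  det(λ I - A) = p(λ) = λ^3 + (-9)λ^2 + (14)λ + (24.0011).
Solving p(λ) = 0 yields eigenvalues ≈ -1, 4, 6. (A is shown rounded to 4 decimals, so these recover the underlying integer eigenvalues to within that precision.)
Verification: the trace of A = 9 equals the sum of eigenvalues 9, and det(A) ≈ -24.0011 matches the eigenvalue product -24.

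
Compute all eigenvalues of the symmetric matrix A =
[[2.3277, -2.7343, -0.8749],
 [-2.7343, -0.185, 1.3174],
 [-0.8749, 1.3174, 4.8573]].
sigma(A) ≈ {-2, 3, 6}

A is real symmetric, so its spectrum consists of real eigenvalues. Expanding the characteristic polynomial of the displayed matrix gives
  det(λ I - A) = p(λ) = λ^3 + (-7)λ^2 + (0)λ + (36.0019).
Solving p(λ) = 0 yields eigenvalues ≈ -2, 3, 6. (A is shown rounded to 4 decimals, so these recover the underlying integer eigenvalues to within that precision.)
Verification: the trace of A = 7 equals the sum of eigenvalues 7, and det(A) ≈ -36.0019 matches the eigenvalue product -36.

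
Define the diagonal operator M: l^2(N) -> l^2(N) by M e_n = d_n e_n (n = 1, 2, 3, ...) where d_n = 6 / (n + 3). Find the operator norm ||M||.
||M|| = 3/2 (attained at n = 1)

For M diagonal, ||M|| = sup_n |d_n| = sup_n 6/(n + 3). This is positive and strictly decreasing in n, so the supremum is attained at n = 1: d_1 = 6/(1 + 3) = 3/2. Hence ||M|| = 3/2.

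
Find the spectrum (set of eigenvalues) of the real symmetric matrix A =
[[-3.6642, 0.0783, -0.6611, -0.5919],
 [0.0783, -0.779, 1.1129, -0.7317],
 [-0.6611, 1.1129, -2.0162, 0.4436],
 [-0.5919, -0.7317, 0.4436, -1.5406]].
sigma(A) ≈ {-4, -3, -1, 0}

A is real symmetric, so its spectrum consists of real eigenvalues. Expanding the characteristic polynomial of the displayed matrix gives
  det(λ I - A) = p(λ) = λ^4 + (8)λ^3 + (19)λ^2 + (12)λ + (0).
Solving p(λ) = 0 yields eigenvalues ≈ -4, -3, -1, 0. (A is shown rounded to 4 decimals, so these recover the underlying integer eigenvalues to within that precision.)
Verification: the trace of A = -8 equals the sum of eigenvalues -8, and det(A) ≈ -0.0001 matches the eigenvalue product 0.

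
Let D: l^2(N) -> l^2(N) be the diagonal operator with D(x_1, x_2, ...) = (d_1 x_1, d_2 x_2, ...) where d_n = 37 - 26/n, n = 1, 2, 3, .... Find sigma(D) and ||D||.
sigma(D) = {37 - 26/n : n ≥ 1} ∪ {37}; ||D|| = 37

A bounded diagonal operator on l^2 with diagonal entries d_n has spectrum equal to the closure of {d_n : n ≥ 1}: every d_n is an eigenvalue (with eigenvector e_n), so {d_n} ⊂ sigma(D); the spectrum is closed, so its closure is too; and for lambda not in the closure, (D - lambda I) has bounded inverse (the diagonal entries 1/(d_n - lambda) are bounded). For our sequence d_n = 37 - 26/n, n = 1, 2, 3, ...:
  - {d_n} = {37 - 26/n : n ≥ 1}; the only limit point is 37
  - closure = {37 - 26/n : n ≥ 1} ∪ {37}
For the norm: a diagonal operator has ||D|| = sup_n |d_n|. Here d_n = 37 - 26/n increases monotonically from d_1 = 11 toward 37, with all terms in [11, 37); so sup_n |d_n| = 37 (the supremum is the limit, not attained). So ||D|| = 37.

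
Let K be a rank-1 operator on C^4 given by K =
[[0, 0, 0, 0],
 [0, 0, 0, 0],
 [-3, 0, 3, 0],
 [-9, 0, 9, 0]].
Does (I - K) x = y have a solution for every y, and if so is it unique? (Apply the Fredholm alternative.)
(I - K) is invertible (det(I - K) = -2 ≠ 0), so for every y in C^4 the equation (I - K) x = y has a unique solution.

K has rank 1, so it is an outer product K = u v^T: every row of K is a multiple of one row vector. Reading off the entries, u = (0, 0, 1, 3) and v = (-3, 0, 3, 0) (row i of K equals u_i·v^T). A rank-one matrix u v^T satisfies K u = u (v·u) and kills the (3)-dimensional subspace v^⊥, so its characteristic polynomial is lambda^3 (lambda - v·u) with v·u = tr K = 3. Hence the eigenvalues of I - K are 1 (multiplicity 3) and 1 - (3) = -2, so det(I - K) = -2. (Direct check: I - K =
[[1, 0, 0, 0],
 [0, 1, 0, 0],
 [3, 0, -2, 0],
 [9, 0, -9, 1]]
has determinant -2.) The finite-dimensional Fredholm alternative says: either (I - K) is invertible, or ker(I - K) ≠ {0} and then range(I - K) = ker((I - K)^*)^⊥, with dim ker(I - K) = dim ker((I - K)^*). Since det(I - K) ≠ 0, 1 is not an eigenvalue of K and ker(I - K) = {0}, so we are in the first case: for every y there is a unique x = (I - K)^(-1) y. Explicitly, by the Sherman–Morrison formula, (I - u v^T)^(-1) = I + u v^T/(1 - v·u), i.e. (I - K)^(-1) = I + K/(-2).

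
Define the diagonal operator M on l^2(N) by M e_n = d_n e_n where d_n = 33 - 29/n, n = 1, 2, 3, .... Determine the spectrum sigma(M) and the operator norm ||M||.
sigma(M) = {33 - 29/n : n ≥ 1} ∪ {33}; ||M|| = 33

A bounded diagonal operator on l^2 with diagonal entries d_n has spectrum equal to the closure of {d_n : n ≥ 1}: every d_n is an eigenvalue (with eigenvector e_n), so {d_n} ⊂ sigma(M); the spectrum is closed, so its closure is too; and for lambda not in the closure, (M - lambda I) has bounded inverse (the diagonal entries 1/(d_n - lambda) are bounded). For our sequence d_n = 33 - 29/n, n = 1, 2, 3, ...:
  - {d_n} = {33 - 29/n : n ≥ 1}; the only limit point is 33
  - closure = {33 - 29/n : n ≥ 1} ∪ {33}
For the norm: a diagonal operator has ||M|| = sup_n |d_n|. Here d_n = 33 - 29/n increases monotonically from d_1 = 4 toward 33, with all terms in [4, 33); so sup_n |d_n| = 33 (the supremum is the limit, not attained). So ||M|| = 33.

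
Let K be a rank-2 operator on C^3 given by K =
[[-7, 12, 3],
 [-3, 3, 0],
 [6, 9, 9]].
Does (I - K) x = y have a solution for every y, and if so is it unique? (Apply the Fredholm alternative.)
(I - K) is invertible (det(I - K) = -43 ≠ 0), so for every y in C^3 the equation (I - K) x = y has a unique solution.

K has rank 2 and factors as K = U V^T = u1 v1^T + u2 v2^T with u1 = (-1, 0, -3), v1 = (-2, -3, -3), u2 = (3, 1, 0), v2 = (-3, 3, 0) (multiplying out reproduces the displayed K). The nonzero eigenvalues of U V^T coincide with those of the 2 x 2 matrix G = V^T U = [[v1·u1, v1·u2], [v2·u1, v2·u2]] = [[11, -9], [3, -6]], and by the Sylvester determinant identity det(I_3 - U V^T) = det(I_2 - V^T U) = det([[-10, 9], [-3, 7]]) = (-10)(7) - (9)(-3) = -43. (Direct check: I - K =
[[8, -12, -3],
 [3, -2, 0],
 [-6, -9, -8]]
has determinant -43.) The finite-dimensional Fredholm alternative says: either (I - K) is invertible, or ker(I - K) ≠ {0} and then range(I - K) = ker((I - K)^*)^⊥, with dim ker(I - K) = dim ker((I - K)^*). Since det(I - K) ≠ 0, 1 is not an eigenvalue of K and ker(I - K) = {0}, so we are in the first case: for every y there is a unique x = (I - K)^(-1) y. (Explicitly, by the Woodbury identity, (I - U V^T)^(-1) = I + U (I_2 - G)^(-1) V^T.)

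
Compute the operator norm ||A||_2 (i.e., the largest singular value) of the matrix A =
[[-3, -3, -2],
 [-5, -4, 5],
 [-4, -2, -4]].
||A||_2 ≈ 8.8897 (= sqrt(largest eigenvalue of A^T A))

||A||_2 = sigma_max(A) = sqrt(lambda_max(A^T A)). Form the symmetric matrix M = A^T A =
[[50, 37, -3],
 [37, 29, -6],
 [-3, -6, 45]].
Its characteristic polynomial (trace, sum of principal 2x2 minors, determinant of M give the coefficients) is
  p(λ) = det(λ I - M) = λ^3 - 124λ^2 + 3591λ - 2916.
No integer candidate from the rational root theorem (±divisors of 2916) is a root, so the roots are irrational. The cubic discriminant is Δ = 13953646116 > 0, so there are three distinct real roots. p(0) = -2916 and p(1) = 552 have opposite signs, so a root lies in (0, 1); Newton's method refines it to λ ≈ 0.836. p(44) = 208 and p(45) = -1296 have opposite signs, so a root lies in (44, 45); Newton's method refines it to λ ≈ 44.1376. p(79) = -72 and p(80) = 2764 have opposite signs, so a root lies in (79, 80); Newton's method refines it to λ ≈ 79.0264. Check (Vieta): the three roots sum to 124, matching tr M = 124.
So the eigenvalues of A^T A are ≈ 0.836, 44.1376, 79.0264 (all ≥ 0, as they must be for A^T A). The largest is λ_max ≈ 79.0264, hence ||A||_2 = sqrt(λ_max) ≈ 8.8897.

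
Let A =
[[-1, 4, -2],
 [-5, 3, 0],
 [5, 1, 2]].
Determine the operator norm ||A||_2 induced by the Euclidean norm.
||A||_2 ≈ 7.7897 (= sqrt(largest eigenvalue of A^T A))

||A||_2 = sigma_max(A) = sqrt(lambda_max(A^T A)). Form the symmetric matrix M = A^T A =
[[51, -14, 12],
 [-14, 26, -6],
 [12, -6, 8]].
Its characteristic polynomial (trace, sum of principal 2x2 minors, determinant of M give the coefficients) is
  p(λ) = det(λ I - M) = λ^3 - 85λ^2 + 1566λ - 5476.
No integer candidate from the rational root theorem (±divisors of 5476) is a root, so the roots are irrational. The cubic discriminant is Δ = 1215669044 > 0, so there are three distinct real roots. p(4) = -508 and p(5) = 354 have opposite signs, so a root lies in (4, 5); Newton's method refines it to λ ≈ 4.569. p(19) = 452 and p(20) = -156 have opposite signs, so a root lies in (19, 20); Newton's method refines it to λ ≈ 19.7515. p(60) = -1516 and p(61) = 746 have opposite signs, so a root lies in (60, 61); Newton's method refines it to λ ≈ 60.6795. Check (Vieta): the three roots sum to 85, matching tr M = 85.
So the eigenvalues of A^T A are ≈ 4.569, 19.7515, 60.6795 (all ≥ 0, as they must be for A^T A). The largest is λ_max ≈ 60.6795, hence ||A||_2 = sqrt(λ_max) ≈ 7.7897.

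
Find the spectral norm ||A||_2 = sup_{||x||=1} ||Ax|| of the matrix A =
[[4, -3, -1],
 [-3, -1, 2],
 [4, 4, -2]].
||A||_2 ≈ 7.2361 (= sqrt(largest eigenvalue of A^T A))

||A||_2 = sigma_max(A) = sqrt(lambda_max(A^T A)). Form the symmetric matrix M = A^T A =
[[41, 7, -18],
 [7, 26, -7],
 [-18, -7, 9]].
Its characteristic polynomial (trace, sum of principal 2x2 minors, determinant of M give the coefficients) is
  p(λ) = det(λ I - M) = λ^3 - 76λ^2 + 1247λ - 484.
No integer candidate from the rational root theorem (±divisors of 484) is a root, so the roots are irrational. The cubic discriminant is Δ = 1194818308 > 0, so there are three distinct real roots. p(0) = -484 and p(1) = 688 have opposite signs, so a root lies in (0, 1); Newton's method refines it to λ ≈ 0.3977. p(23) = 160 and p(24) = -508 have opposite signs, so a root lies in (23, 24); Newton's method refines it to λ ≈ 23.2411. p(52) = -536 and p(53) = 1000 have opposite signs, so a root lies in (52, 53); Newton's method refines it to λ ≈ 52.3612. Check (Vieta): the three roots sum to 76, matching tr M = 76.
So the eigenvalues of A^T A are ≈ 0.3977, 23.2411, 52.3612 (all ≥ 0, as they must be for A^T A). The largest is λ_max ≈ 52.3612, hence ||A||_2 = sqrt(λ_max) ≈ 7.2361.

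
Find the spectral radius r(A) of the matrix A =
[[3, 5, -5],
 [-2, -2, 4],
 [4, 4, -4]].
r(A) ≈ 3.2729

The eigenvalues of A are the roots of its characteristic polynomial. With M = A (coefficients from the trace, the sum of principal 2x2 minors, and det A):
  p(λ) = det(λ I - M) = λ^3 + 3λ^2 + 4λ - 16.
No integer candidate from the rational root theorem (±divisors of 16) is a root, so the roots are irrational. The cubic discriminant is Δ = -8752 < 0, so there is one real root and a complex-conjugate pair. p(1) = -8 and p(2) = 12 have opposite signs, so a root lies in (1, 2); Newton's method refines it to λ ≈ 1.4937. Dividing out (λ - (1.4937)) leaves approximately λ^2 + 4.4937λ + 10.712. For λ^2 + 4.4937λ + 10.712 the discriminant is -22.655. It is negative, so the remaining roots are the complex-conjugate pair λ ≈ -2.2468 ± 2.3799i. Their product equals the constant term, so |λ|^2 ≈ 10.712 and |λ| ≈ 3.2729.
Thus the eigenvalues (to 4 decimals) are 1.4937 (modulus 1.4937); -2.2468 ± 2.3799i (modulus 3.2729). The spectral radius is the largest modulus: r(A) ≈ 3.2729. (Cross-check: r(A) ≤ ||A||_2 ≈ 11.3172; equality holds whenever A is normal, though it can also hold for some non-normal A.)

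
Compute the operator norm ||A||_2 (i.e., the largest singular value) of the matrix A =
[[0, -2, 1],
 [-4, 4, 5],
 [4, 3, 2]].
||A||_2 ≈ 7.6482 (= sqrt(largest eigenvalue of A^T A))

||A||_2 = sigma_max(A) = sqrt(lambda_max(A^T A)). Form the symmetric matrix M = A^T A =
[[32, -4, -12],
 [-4, 29, 24],
 [-12, 24, 30]].
Its characteristic polynomial (trace, sum of principal 2x2 minors, determinant of M give the coefficients) is
  p(λ) = det(λ I - M) = λ^3 - 91λ^2 + 2022λ - 7056.
No integer candidate from the rational root theorem (±divisors of 7056) is a root, so the roots are irrational. The cubic discriminant is Δ = 1545762852 > 0, so there are three distinct real roots. p(4) = -360 and p(5) = 904 have opposite signs, so a root lies in (4, 5); Newton's method refines it to λ ≈ 4.2726. p(28) = 168 and p(29) = -560 have opposite signs, so a root lies in (28, 29); Newton's method refines it to λ ≈ 28.2322. p(58) = -792 and p(59) = 850 have opposite signs, so a root lies in (58, 59); Newton's method refines it to λ ≈ 58.4952. Check (Vieta): the three roots sum to 91, matching tr M = 91.
So the eigenvalues of A^T A are ≈ 4.2726, 28.2322, 58.4952 (all ≥ 0, as they must be for A^T A). The largest is λ_max ≈ 58.4952, hence ||A||_2 = sqrt(λ_max) ≈ 7.6482.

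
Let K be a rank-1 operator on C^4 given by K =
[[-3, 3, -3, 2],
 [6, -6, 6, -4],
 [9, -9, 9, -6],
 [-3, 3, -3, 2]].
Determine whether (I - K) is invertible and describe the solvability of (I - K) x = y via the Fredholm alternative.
(I - K) is invertible (det(I - K) = -1 ≠ 0), so for every y in C^4 the equation (I - K) x = y has a unique solution.

K has rank 1, so it is an outer product K = u v^T: every row of K is a multiple of one row vector. Reading off the entries, u = (-1, 2, 3, -1) and v = (3, -3, 3, -2) (row i of K equals u_i·v^T). A rank-one matrix u v^T satisfies K u = u (v·u) and kills the (3)-dimensional subspace v^⊥, so its characteristic polynomial is lambda^3 (lambda - v·u) with v·u = tr K = 2. Hence the eigenvalues of I - K are 1 (multiplicity 3) and 1 - (2) = -1, so det(I - K) = -1. (Direct check: I - K =
[[4, -3, 3, -2],
 [-6, 7, -6, 4],
 [-9, 9, -8, 6],
 [3, -3, 3, -1]]
has determinant -1.) The finite-dimensional Fredholm alternative says: either (I - K) is invertible, or ker(I - K) ≠ {0} and then range(I - K) = ker((I - K)^*)^⊥, with dim ker(I - K) = dim ker((I - K)^*). Since det(I - K) ≠ 0, 1 is not an eigenvalue of K and ker(I - K) = {0}, so we are in the first case: for every y there is a unique x = (I - K)^(-1) y. Explicitly, by the Sherman–Morrison formula, (I - u v^T)^(-1) = I + u v^T/(1 - v·u), i.e. (I - K)^(-1) = I - K.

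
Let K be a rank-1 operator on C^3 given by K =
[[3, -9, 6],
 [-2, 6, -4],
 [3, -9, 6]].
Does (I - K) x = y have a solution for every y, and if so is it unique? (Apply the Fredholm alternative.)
(I - K) is invertible (det(I - K) = -14 ≠ 0), so for every y in C^3 the equation (I - K) x = y has a unique solution.

K has rank 1, so it is an outer product K = u v^T: every row of K is a multiple of one row vector. Reading off the entries, u = (-3, 2, -3) and v = (-1, 3, -2) (row i of K equals u_i·v^T). A rank-one matrix u v^T satisfies K u = u (v·u) and kills the (2)-dimensional subspace v^⊥, so its characteristic polynomial is lambda^2 (lambda - v·u) with v·u = tr K = 15. Hence the eigenvalues of I - K are 1 (multiplicity 2) and 1 - (15) = -14, so det(I - K) = -14. (Direct check: I - K =
[[-2, 9, -6],
 [2, -5, 4],
 [-3, 9, -5]]
has determinant -14.) The finite-dimensional Fredholm alternative says: either (I - K) is invertible, or ker(I - K) ≠ {0} and then range(I - K) = ker((I - K)^*)^⊥, with dim ker(I - K) = dim ker((I - K)^*). Since det(I - K) ≠ 0, 1 is not an eigenvalue of K and ker(I - K) = {0}, so we are in the first case: for every y there is a unique x = (I - K)^(-1) y. Explicitly, by the Sherman–Morrison formula, (I - u v^T)^(-1) = I + u v^T/(1 - v·u), i.e. (I - K)^(-1) = I + K/(-14).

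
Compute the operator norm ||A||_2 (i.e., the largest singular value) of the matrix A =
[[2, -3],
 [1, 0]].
||A||_2 = sqrt((14 + sqrt(160))/2) ≈ 3.6503 (= sqrt(largest eigenvalue of A^T A))

||A||_2 = sigma_max(A) = sqrt(lambda_max(A^T A)). Form the symmetric matrix M = A^T A =
[[5, -6],
 [-6, 9]].
Its characteristic polynomial (trace, determinant of M give the coefficients) is
  p(λ) = det(λ I - M) = λ^2 - 14λ + 9.
For λ^2 - 14λ + 9 the discriminant is 160. It is nonnegative but not a perfect square, so the roots are real and irrational: λ = (14 ± sqrt(160))/2 ≈ 13.3246, 0.6754.
So the eigenvalues of A^T A are ≈ 0.6754, 13.3246 (all ≥ 0, as they must be for A^T A). The largest is λ_max = (14 + sqrt(160))/2 ≈ 13.3246, hence ||A||_2 = sqrt(λ_max) = sqrt((14 + sqrt(160))/2) ≈ 3.6503.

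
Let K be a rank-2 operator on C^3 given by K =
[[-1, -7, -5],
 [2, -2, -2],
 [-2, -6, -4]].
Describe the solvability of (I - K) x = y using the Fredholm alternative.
(I - K) is invertible (det(I - K) = 14 ≠ 0), so for every y in C^3 the equation (I - K) x = y has a unique solution.

K has rank 2 and factors as K = U V^T = u1 v1^T + u2 v2^T with u1 = (1, 2, 0), v1 = (1, -1, -1), u2 = (-2, 0, -2), v2 = (1, 3, 2) (multiplying out reproduces the displayed K). The nonzero eigenvalues of U V^T coincide with those of the 2 x 2 matrix G = V^T U = [[v1·u1, v1·u2], [v2·u1, v2·u2]] = [[-1, 0], [7, -6]], and by the Sylvester determinant identity det(I_3 - U V^T) = det(I_2 - V^T U) = det([[2, 0], [-7, 7]]) = (2)(7) - (0)(-7) = 14. (Direct check: I - K =
[[2, 7, 5],
 [-2, 3, 2],
 [2, 6, 5]]
has determinant 14.) The finite-dimensional Fredholm alternative says: either (I - K) is invertible, or ker(I - K) ≠ {0} and then range(I - K) = ker((I - K)^*)^⊥, with dim ker(I - K) = dim ker((I - K)^*). Since det(I - K) ≠ 0, 1 is not an eigenvalue of K and ker(I - K) = {0}, so we are in the first case: for every y there is a unique x = (I - K)^(-1) y. (Explicitly, by the Woodbury identity, (I - U V^T)^(-1) = I + U (I_2 - G)^(-1) V^T.)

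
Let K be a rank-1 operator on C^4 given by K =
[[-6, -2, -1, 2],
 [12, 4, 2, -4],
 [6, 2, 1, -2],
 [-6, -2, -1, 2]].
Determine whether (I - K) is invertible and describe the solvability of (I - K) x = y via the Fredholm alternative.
(I - K) is singular (det(I - K) = 0, i.e. 1 ∈ sigma(K)). (I - K) x = y is solvable iff y ⊥ ker((I - K)^*) = span{(-6, -2, -1, 2)}, i.e. iff -6y_1 - 2y_2 - y_3 + 2y_4 = 0. When solvable, the solutions are x = y + c·(1, -2, -1, 1), c arbitrary (ker(I - K) = span{(1, -2, -1, 1)}, dimension 1).

K has rank 1, so it is an outer product K = u v^T: every row of K is a multiple of one row vector. Reading off the entries, u = (1, -2, -1, 1) and v = (-6, -2, -1, 2) (row i of K equals u_i·v^T). A rank-one matrix u v^T satisfies K u = u (v·u) and kills the (3)-dimensional subspace v^⊥, so its characteristic polynomial is lambda^3 (lambda - v·u) with v·u = tr K = 1. Hence the eigenvalues of I - K are 1 (multiplicity 3) and 1 - (1) = 0, so det(I - K) = 0. (Direct check: I - K =
[[7, 2, 1, -2],
 [-12, -3, -2, 4],
 [-6, -2, 0, 2],
 [6, 2, 1, -1]]
has determinant 0.) So 1 is an eigenvalue of K and (I - K) is not invertible. The finite-dimensional Fredholm alternative says: either (I - K) is invertible, or ker(I - K) ≠ {0} and then range(I - K) = ker((I - K)^*)^⊥, with dim ker(I - K) = dim ker((I - K)^*). We are in the second case, so we need both kernels. Kernel of I - K: (I - K) u = u - u (v·u) = u - u = 0, so ker(I - K) = span{u} = span{(1, -2, -1, 1)} (it is exactly 1-dimensional because rank(I - K) = 3). Kernel of the adjoint: K is real, so (I - K)^* = I - K^T = I - v u^T, and (I - v u^T) v = v - v (u·v) = 0; hence ker((I - K)^*) = span{v} = span{(-6, -2, -1, 2)}. Therefore (I - K) x = y is solvable iff <y, v> = 0, i.e. iff -6y_1 - 2y_2 - y_3 + 2y_4 = 0. When this holds, K y = u (v·y) = 0, so (I - K) y = y and x = y is a particular solution; the full solution set is the line x = y + c·u = y + c·(1, -2, -1, 1), c ∈ C.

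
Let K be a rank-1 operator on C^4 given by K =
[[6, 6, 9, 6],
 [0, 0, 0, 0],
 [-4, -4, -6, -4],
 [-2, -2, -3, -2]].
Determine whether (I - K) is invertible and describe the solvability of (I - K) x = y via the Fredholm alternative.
(I - K) is invertible (det(I - K) = 3 ≠ 0), so for every y in C^4 the equation (I - K) x = y has a unique solution.

K has rank 1, so it is an outer product K = u v^T: every row of K is a multiple of one row vector. Reading off the entries, u = (3, 0, -2, -1) and v = (2, 2, 3, 2) (row i of K equals u_i·v^T). A rank-one matrix u v^T satisfies K u = u (v·u) and kills the (3)-dimensional subspace v^⊥, so its characteristic polynomial is lambda^3 (lambda - v·u) with v·u = tr K = -2. Hence the eigenvalues of I - K are 1 (multiplicity 3) and 1 - (-2) = 3, so det(I - K) = 3. (Direct check: I - K =
[[-5, -6, -9, -6],
 [0, 1, 0, 0],
 [4, 4, 7, 4],
 [2, 2, 3, 3]]
has determinant 3.) The finite-dimensional Fredholm alternative says: either (I - K) is invertible, or ker(I - K) ≠ {0} and then range(I - K) = ker((I - K)^*)^⊥, with dim ker(I - K) = dim ker((I - K)^*). Since det(I - K) ≠ 0, 1 is not an eigenvalue of K and ker(I - K) = {0}, so we are in the first case: for every y there is a unique x = (I - K)^(-1) y. Explicitly, by the Sherman–Morrison formula, (I - u v^T)^(-1) = I + u v^T/(1 - v·u), i.e. (I - K)^(-1) = I + K/(3).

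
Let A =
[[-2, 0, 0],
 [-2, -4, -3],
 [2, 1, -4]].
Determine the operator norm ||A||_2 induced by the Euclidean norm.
||A||_2 ≈ 5.5541 (= sqrt(largest eigenvalue of A^T A))

||A||_2 = sigma_max(A) = sqrt(lambda_max(A^T A)). Form the symmetric matrix M = A^T A =
[[12, 10, -2],
 [10, 17, 8],
 [-2, 8, 25]].
Its characteristic polynomial (trace, sum of principal 2x2 minors, determinant of M give the coefficients) is
  p(λ) = det(λ I - M) = λ^3 - 54λ^2 + 761λ - 1444.
No integer candidate from the rational root theorem (±divisors of 1444) is a root, so the roots are irrational. The cubic discriminant is Δ = 28177024 > 0, so there are three distinct real roots. p(2) = -130 and p(3) = 380 have opposite signs, so a root lies in (2, 3); Newton's method refines it to λ ≈ 2.2383. p(20) = 176 and p(21) = -16 have opposite signs, so a root lies in (20, 21); Newton's method refines it to λ ≈ 20.9134. p(30) = -214 and p(31) = 44 have opposite signs, so a root lies in (30, 31); Newton's method refines it to λ ≈ 30.8483. Check (Vieta): the three roots sum to 54, matching tr M = 54.
So the eigenvalues of A^T A are ≈ 2.2383, 20.9134, 30.8483 (all ≥ 0, as they must be for A^T A). The largest is λ_max ≈ 30.8483, hence ||A||_2 = sqrt(λ_max) ≈ 5.5541.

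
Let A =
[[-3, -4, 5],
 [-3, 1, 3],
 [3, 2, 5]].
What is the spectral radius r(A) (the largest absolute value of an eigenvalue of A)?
r(A) = sqrt(184)/2 ≈ 6.7823

The eigenvalues of A are the roots of its characteristic polynomial. With M = A (coefficients from the trace, the sum of principal 2x2 minors, and det A):
  p(λ) = det(λ I - M) = λ^3 - 3λ^2 - 46λ + 138.
By the rational root theorem any rational root is an integer divisor of 138. Testing λ = 3: p(3) = 27 - 27 - 138 + 138 = 0, so λ = 3 is a root. Dividing out (λ - 3) leaves p(λ) = (λ - 3)(λ^2 - 46). For λ^2 - 46 the discriminant is 184. It is nonnegative but not a perfect square, so the roots are real and irrational: λ = ± sqrt(184)/2 ≈ 6.7823, -6.7823.
Thus the eigenvalues (to 4 decimals) are 6.7823 (modulus 6.7823); -6.7823 (modulus 6.7823); 3 (modulus 3). The spectral radius is the largest modulus: r(A) = sqrt(184)/2 ≈ 6.7823. (Cross-check: r(A) ≤ ||A||_2 ≈ 8.0134; equality holds whenever A is normal, though it can also hold for some non-normal A.)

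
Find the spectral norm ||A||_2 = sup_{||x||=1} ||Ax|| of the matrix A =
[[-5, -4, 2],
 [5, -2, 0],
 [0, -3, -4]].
||A||_2 ≈ 7.4692 (= sqrt(largest eigenvalue of A^T A))

||A||_2 = sigma_max(A) = sqrt(lambda_max(A^T A)). Form the symmetric matrix M = A^T A =
[[50, 10, -10],
 [10, 29, 4],
 [-10, 4, 20]].
Its characteristic polynomial (trace, sum of principal 2x2 minors, determinant of M give the coefficients) is
  p(λ) = det(λ I - M) = λ^3 - 99λ^2 + 2814λ - 22500.
No integer candidate from the rational root theorem (±divisors of 22500) is a root, so the roots are irrational. The cubic discriminant is Δ = 310112820 > 0, so there are three distinct real roots. p(13) = -452 and p(14) = 236 have opposite signs, so a root lies in (13, 14); Newton's method refines it to λ ≈ 13.6374. p(29) = 236 and p(30) = -180 have opposite signs, so a root lies in (29, 30); Newton's method refines it to λ ≈ 29.5734. p(55) = -830 and p(56) = 236 have opposite signs, so a root lies in (55, 56); Newton's method refines it to λ ≈ 55.7892. Check (Vieta): the three roots sum to 99, matching tr M = 99.
So the eigenvalues of A^T A are ≈ 13.6374, 29.5734, 55.7892 (all ≥ 0, as they must be for A^T A). The largest is λ_max ≈ 55.7892, hence ||A||_2 = sqrt(λ_max) ≈ 7.4692.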